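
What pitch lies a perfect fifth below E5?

A4

Counting five letter names down from E lands on A.
A perfect fifth is 7 semitones; 7 semitones down from E5 gives A4.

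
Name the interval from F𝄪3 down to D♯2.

Descending from F##3 to D#2 is the same interval as ascending D#2 to F##3.
D to F spans three letter names (D-E-F), plus an octave, so the interval is some kind of tenth.
D#2 to F##3 is 16 semitones, matching the major tenth exactly, so the quality is major.
(Equivalently, a compound major third: a major third plus an octave.)

M10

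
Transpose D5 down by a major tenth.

Bb3

The tenth's letter: D down three letter names plus an octave → B.
A major tenth is 16 semitones; 16 semitones down from D5 gives Bb3.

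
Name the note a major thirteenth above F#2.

D#4

The thirteenth's letter: F up six letter names plus an octave → D.
Moving 21 semitones up from F#2 (the size of a major thirteenth) reaches D#4.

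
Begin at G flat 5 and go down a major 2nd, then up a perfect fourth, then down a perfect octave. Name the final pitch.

B double-flat 4

A major second down from Gb5 is Fb5.
A perfect fourth up from Fb5 is Bbb5.
Bbb5 down a perfect octave → Bbb4 (12 semitones).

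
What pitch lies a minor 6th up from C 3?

A flat 3

The sixth takes the letter from C up to A.
A minor sixth spans 8 semitones, so from C3 the target pitch is Ab3.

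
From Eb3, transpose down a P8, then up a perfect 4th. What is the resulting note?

Ab2

Eb3 down a perfect octave → Eb2 (12 semitones).
Eb2 up a perfect fourth → Ab2 (5 semitones).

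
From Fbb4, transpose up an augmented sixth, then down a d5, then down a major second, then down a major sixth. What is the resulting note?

Ab3

Fbb4 up an augmented sixth → Db5 (10 semitones).
A diminished fifth down from Db5 is G4.
G4 down a major second → F4 (2 semitones).
Down a major sixth from F4: Ab3 (9 semitones down).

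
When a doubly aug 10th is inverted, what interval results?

First reduce the compound doubly augmented tenth to its simple form, a doubly augmented third.
The rule of nine gives the new number: 9 − 3 = 6, so a third becomes a sixth.
Quality inverts too: doubly augmented becomes doubly diminished. That makes the inversion a doubly diminished sixth.

doubly diminished sixth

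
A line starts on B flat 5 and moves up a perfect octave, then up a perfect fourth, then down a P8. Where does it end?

E flat 6

Up a perfect octave from Bb5: Bb6 (12 semitones up).
Bb6 up a perfect fourth → Eb7 (5 semitones).
Down a perfect octave from Eb7: Eb6 (12 semitones down).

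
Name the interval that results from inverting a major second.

minor seventh

Interval numbers invert to sum to nine: 2 + 7 = 9, so a second inverts to a seventh.
Quality inverts too: major becomes minor. That makes the inversion a minor seventh.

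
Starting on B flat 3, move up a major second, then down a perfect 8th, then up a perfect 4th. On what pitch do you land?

Up a major second from Bb3: C4 (2 semitones up).
Down a perfect octave from C4: C3 (12 semitones down).
Up a perfect fourth from C3: F3 (5 semitones up).

F 3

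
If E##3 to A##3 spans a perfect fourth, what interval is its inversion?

Inverted interval numbers add to nine, so a fourth pairs with a fifth (4 + 5 = 9).
The quality also flips — perfect stays perfect — giving a perfect fifth.

perfect fifth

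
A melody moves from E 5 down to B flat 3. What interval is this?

augmented eleventh

Descending from E5 to Bb3 is the same interval as ascending Bb3 to E5.
B to E spans four letter names (B-C-D-E), plus an octave — that makes it an eleventh of some quality.
Bb3 to E5 spans 18 semitones — one semitone wider than the perfect eleventh (17) — giving an augmented eleventh.
(Equivalently, a compound augmented fourth: an augmented fourth plus an octave.)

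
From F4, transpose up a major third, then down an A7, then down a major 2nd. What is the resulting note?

A major third up from F4 is A4.
An augmented seventh down from A4 is Bbb3.
Down a major second from Bbb3: Abb3 (2 semitones down).

Abb3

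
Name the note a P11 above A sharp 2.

The eleventh's letter: A up four letter names plus an octave → D.
A perfect eleventh is 17 semitones; 17 semitones up from A#2 gives D#4.

D sharp 4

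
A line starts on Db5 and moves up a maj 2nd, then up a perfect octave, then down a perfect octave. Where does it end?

Eb5

Db5 up a major second → Eb5 (2 semitones).
Up a perfect octave from Eb5: Eb6 (12 semitones up).
Eb6 down a perfect octave → Eb5 (12 semitones).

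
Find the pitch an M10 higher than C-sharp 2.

E-sharp 3

Counting three letter names plus an octave up from C lands on E.
A major tenth is 16 semitones; 16 semitones up from C#2 gives E#3.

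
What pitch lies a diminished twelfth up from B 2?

The twelfth's letter: B up five letter names plus an octave → F.
A diminished twelfth spans 18 semitones, so from B2 the target pitch is F4.

F 4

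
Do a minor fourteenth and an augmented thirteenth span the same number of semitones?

A minor fourteenth = 22 semitones = an augmented thirteenth; enharmonically equal.

Yes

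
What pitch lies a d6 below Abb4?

Counting six letter names down from A lands on C.
A diminished sixth is 7 semitones; 7 semitones down from Abb4 gives C4.

C4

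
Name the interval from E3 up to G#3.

E to G spans three letter names (E-F-G): a third.
Counting semitones, E3→G#3 is 4, which is the major third.

major third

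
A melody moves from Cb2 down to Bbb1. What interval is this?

major second

Descending from Cb2 to Bbb1 is the same interval as ascending Bbb1 to Cb2.
B to C spans two letter names (B-C): a second.
Bbb1 to Cb2 is 2 semitones, matching the major second exactly, so the quality is major.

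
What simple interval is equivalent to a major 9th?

Subtracting seven from the interval number removes an octave: 9 − 7 = 2.
Quality carries through unchanged, so the simple form is a major second.

M2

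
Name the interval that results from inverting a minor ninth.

First reduce the compound minor ninth to its simple form, a minor second.
Inverted interval numbers add to nine, so a second pairs with a seventh (2 + 7 = 9).
The quality also flips — minor becomes major — giving a major seventh.

major 7th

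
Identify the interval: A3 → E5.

A to E spans five letter names (A-B-C-D-E), plus an octave, so the interval is some kind of twelfth.
A3 to E5 is 19 semitones, matching the perfect twelfth exactly, so the quality is perfect.
(Equivalently, a compound perfect fifth: a perfect fifth plus an octave.)

perfect twelfth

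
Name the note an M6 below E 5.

Counting six letter names down from E lands on G.
A major sixth spans 9 semitones, so from E5 the target pitch is G4.

G 4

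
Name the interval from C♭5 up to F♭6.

perfect 11th

C to F spans four letter names (C-D-E-F), plus an octave, so the interval is some kind of eleventh.
Cb5 to Fb6 is 17 semitones, matching the perfect eleventh exactly, so the quality is perfect.
(Equivalently, a compound perfect fourth: a perfect fourth plus an octave.)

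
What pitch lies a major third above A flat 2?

The third takes the letter from A up to C.
Moving 4 semitones up from Ab2 (the size of a major third) reaches C3.

C 3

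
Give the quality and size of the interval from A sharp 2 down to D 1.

Descending from A#2 to D1 is the same interval as ascending D1 to A#2.
D to A spans five letter names (D-E-F-G-A), plus an octave — that makes it a twelfth of some quality.
A perfect twelfth would be 19 semitones; D1 to A#2 is 20, one semitone wider, so the interval is augmented.
(Equivalently, a compound augmented fifth: an augmented fifth plus an octave.)

augmented 12th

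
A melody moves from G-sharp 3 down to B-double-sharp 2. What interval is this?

Descending from G#3 to B##2 is the same interval as ascending B##2 to G#3.
B to G spans six letter names (B-C-D-E-F-G), so the interval is some kind of sixth.
A major sixth would be 9 semitones; B##2 to G#3 is 7, two semitones narrower, so the interval is diminished.

d6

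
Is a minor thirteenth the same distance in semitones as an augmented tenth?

No

A minor thirteenth spans 20 semitones; an augmented tenth spans 17 semitones. They differ by 3.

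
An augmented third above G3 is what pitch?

Counting three letter names up from G lands on B.
An augmented third spans 5 semitones, so from G3 the target pitch is B#3.

B#3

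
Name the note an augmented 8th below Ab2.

The letter stays A (same as the start), shifted an octave down.
Moving 13 semitones down from Ab2 (the size of an augmented octave) reaches Abb1.

Abb1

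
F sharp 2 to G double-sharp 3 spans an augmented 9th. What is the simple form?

Take out an octave (7 from the number): 9 − 7 = 2.
That makes an augmented ninth a compound augmented second — an octave plus an augmented second.

augmented second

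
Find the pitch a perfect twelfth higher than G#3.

D#5

The twelfth's letter: G up five letter names plus an octave → D.
A perfect twelfth spans 19 semitones, so from G#3 the target pitch is D#5.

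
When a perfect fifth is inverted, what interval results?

Inverted interval numbers add to nine, so a fifth pairs with a fourth (5 + 4 = 9).
The quality also flips — perfect stays perfect — giving a perfect fourth.

P4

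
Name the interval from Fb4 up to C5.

F to C spans five letter names (F-G-A-B-C): a fifth.
The perfect fifth is 7 semitones; here we have 8, one semitone wider: augmented.

augmented fifth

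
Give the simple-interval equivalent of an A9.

Subtracting seven from the interval number removes an octave: 9 − 7 = 2.
So an augmented ninth is an octave plus an augmented second. The quality is unchanged.

A2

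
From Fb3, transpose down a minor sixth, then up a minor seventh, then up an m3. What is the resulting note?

Fb3 down a minor sixth → Ab2 (8 semitones).
A minor seventh up from Ab2 is Gb3.
Gb3 up a minor third → Bbb3 (3 semitones).

Bbb3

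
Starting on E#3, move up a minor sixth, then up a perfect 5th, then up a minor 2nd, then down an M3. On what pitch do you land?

F4

A minor sixth up from E#3 is C#4.
Up a perfect fifth from C#4: G#4 (7 semitones up).
A minor second up from G#4 is A4.
Down a major third from A4: F4 (4 semitones down).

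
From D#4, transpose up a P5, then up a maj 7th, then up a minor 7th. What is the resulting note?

Up a perfect fifth from D#4: A#4 (7 semitones up).
A#4 up a major seventh → G##5 (11 semitones).
A minor seventh up from G##5 is F##6.

F##6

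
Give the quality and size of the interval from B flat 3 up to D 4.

B to D spans three letter names (B-C-D) — that makes it a third of some quality.
Bb3 to D4 is 4 semitones, matching the major third exactly, so the quality is major.

major third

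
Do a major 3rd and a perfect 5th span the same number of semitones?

No

A major third spans 4 semitones; a perfect fifth spans 7 semitones. They differ by 3.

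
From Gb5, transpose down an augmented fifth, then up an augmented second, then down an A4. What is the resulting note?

Abb4

An augmented fifth down from Gb5 is Cbb5.
Up an augmented second from Cbb5: Db5 (3 semitones up).
Db5 down an augmented fourth → Abb4 (6 semitones).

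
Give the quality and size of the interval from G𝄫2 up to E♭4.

G to E spans six letter names (G-A-B-C-D-E), plus an octave — that makes it a thirteenth of some quality.
A major thirteenth would be 21 semitones; Gbb2 to Eb4 is 22, one semitone wider, so the interval is augmented.
(Equivalently, a compound augmented sixth: an augmented sixth plus an octave.)

augmented thirteenth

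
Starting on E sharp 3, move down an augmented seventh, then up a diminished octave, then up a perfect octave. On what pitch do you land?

F flat 4

Down an augmented seventh from E#3: F2 (12 semitones down).
A diminished octave up from F2 is Fb3.
Up a perfect octave from Fb3: Fb4 (12 semitones up).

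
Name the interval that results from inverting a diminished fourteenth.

First reduce the compound diminished fourteenth to its simple form, a diminished seventh.
Interval numbers invert to sum to nine: 7 + 2 = 9, so a seventh inverts to a second.
The quality also flips — diminished becomes augmented — giving an augmented second.

augmented second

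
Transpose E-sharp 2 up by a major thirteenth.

C-double-sharp 4

The thirteenth's letter: E up six letter names plus an octave → C.
Moving 21 semitones up from E#2 (the size of a major thirteenth) reaches C##4.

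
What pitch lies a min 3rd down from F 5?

D 5

The third takes the letter from F down to D.
A minor third is 3 semitones; 3 semitones down from F5 gives D5.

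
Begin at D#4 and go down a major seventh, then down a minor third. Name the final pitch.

D#4 down a major seventh → E3 (11 semitones).
Down a minor third from E3: C#3 (3 semitones down).

C#3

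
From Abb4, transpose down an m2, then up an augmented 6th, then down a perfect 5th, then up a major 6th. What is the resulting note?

A minor second down from Abb4 is Gb4.
An augmented sixth up from Gb4 is E5.
Down a perfect fifth from E5: A4 (7 semitones down).
A4 up a major sixth → F#5 (9 semitones).

F#5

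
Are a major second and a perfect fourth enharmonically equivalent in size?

No

A major second is 2 semitones but a perfect fourth is 5 semitones — different sizes.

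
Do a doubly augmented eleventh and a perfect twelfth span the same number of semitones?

A doubly augmented eleventh = 19 semitones = a perfect twelfth; enharmonically equal.

Yes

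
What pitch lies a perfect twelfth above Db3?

Five letters up from D (plus an octave) reaches A.
Moving 19 semitones up from Db3 (the size of a perfect twelfth) reaches Ab4.

Ab4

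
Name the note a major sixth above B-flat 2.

G 3

The sixth takes the letter from B up to G.
Moving 9 semitones up from Bb2 (the size of a major sixth) reaches G3.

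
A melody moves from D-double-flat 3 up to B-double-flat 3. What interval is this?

D to B spans six letter names (D-E-F-G-A-B): a sixth.
Counting semitones, Dbb3→Bbb3 is 9, which is the major sixth.

major sixth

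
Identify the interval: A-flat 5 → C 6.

M3

A to C spans three letter names (A-B-C), so the interval is some kind of third.
The major third spans 4 semitones, and Ab5 to C6 is exactly 4 semitones — so this is a major third.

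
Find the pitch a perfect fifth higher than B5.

Five letter names up from B: F.
A perfect fifth is 7 semitones; 7 semitones up from B5 gives F#6.

F#6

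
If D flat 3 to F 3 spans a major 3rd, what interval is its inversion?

minor 6th

Inverted interval numbers add to nine, so a third pairs with a sixth (3 + 6 = 9).
The quality also flips — major becomes minor — giving a minor sixth.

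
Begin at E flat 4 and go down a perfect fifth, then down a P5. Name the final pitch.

Down a perfect fifth from Eb4: Ab3 (7 semitones down).
Down a perfect fifth from Ab3: Db3 (7 semitones down).

D flat 3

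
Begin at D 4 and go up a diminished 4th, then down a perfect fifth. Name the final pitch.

D4 up a diminished fourth → Gb4 (4 semitones).
Down a perfect fifth from Gb4: Cb4 (7 semitones down).

C flat 4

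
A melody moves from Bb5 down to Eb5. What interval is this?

Descending from Bb5 to Eb5 is the same interval as ascending Eb5 to Bb5.
E to B spans five letter names (E-F-G-A-B), so the interval is some kind of fifth.
Counting semitones, Eb5→Bb5 is 7, which is the perfect fifth.

perfect fifth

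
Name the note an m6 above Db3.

The sixth takes the letter from D up to B.
Moving 8 semitones up from Db3 (the size of a minor sixth) reaches Bbb3.

Bbb3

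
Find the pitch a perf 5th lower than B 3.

Counting five letter names down from B lands on E.
A perfect fifth spans 7 semitones, so from B3 the target pitch is E3.

E 3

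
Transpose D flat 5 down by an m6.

The sixth takes the letter from D down to F.
A minor sixth spans 8 semitones, so from Db5 the target pitch is F4.

F 4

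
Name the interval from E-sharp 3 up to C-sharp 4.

m6

E to C spans six letter names (E-F-G-A-B-C) — that makes it a sixth of some quality.
At 8 semitones, E#3→C#4 falls one short of a major sixth: minor.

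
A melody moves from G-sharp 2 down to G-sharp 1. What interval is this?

perfect 8th

Descending from G#2 to G#1 is the same interval as ascending G#1 to G#2.
G to G is the same letter name, plus an octave — that makes it an octave of some quality.
Counting semitones, G#1→G#2 is 12, which is the perfect octave.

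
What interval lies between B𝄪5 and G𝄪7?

B to G spans six letter names (B-C-D-E-F-G), plus an octave: a thirteenth.
A major thirteenth would be 21 semitones, but B##5 to G##7 is 20 — one semitone narrower, making it a minor thirteenth.
(Equivalently, a compound minor sixth: a minor sixth plus an octave.)

minor thirteenth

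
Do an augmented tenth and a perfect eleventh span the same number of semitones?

Yes

An augmented tenth spans 17 semitones, and a perfect eleventh also spans 17 semitones — they're enharmonic.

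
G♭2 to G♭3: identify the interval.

P8

G to G is the same letter name, plus an octave — that makes it an octave of some quality.
Gb2 to Gb3 is 12 semitones, matching the perfect octave exactly, so the quality is perfect.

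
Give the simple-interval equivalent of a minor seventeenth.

minor third

Take out 2 octaves (14 from the number): 17 − 14 = 3.
Quality carries through unchanged, so the simple form is a minor third.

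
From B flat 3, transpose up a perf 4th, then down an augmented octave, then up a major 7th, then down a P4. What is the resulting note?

A flat 3

A perfect fourth up from Bb3 is Eb4.
An augmented octave down from Eb4 is Ebb3.
Ebb3 up a major seventh → Db4 (11 semitones).
Db4 down a perfect fourth → Ab3 (5 semitones).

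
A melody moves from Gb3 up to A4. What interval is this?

A9

G to A spans two letter names (G-A), plus an octave — that makes it a ninth of some quality.
A major ninth would be 14 semitones; Gb3 to A4 is 15, one semitone wider, so the interval is augmented.
(Equivalently, a compound augmented second: an augmented second plus an octave.)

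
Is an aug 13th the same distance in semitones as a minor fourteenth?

Yes

Both span 22 semitones: an augmented thirteenth and a minor fourteenth are the same chromatic distance.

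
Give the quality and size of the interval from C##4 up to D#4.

C to D spans two letter names (C-D) — that makes it a second of some quality.
A major second would be 2 semitones, but C##4 to D#4 is 1 — one semitone narrower, making it a minor second.

minor second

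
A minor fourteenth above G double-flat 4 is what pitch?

F double-flat 6

Seven letters up from G (plus an octave) reaches F.
A minor fourteenth spans 22 semitones, so from Gbb4 the target pitch is Fbb6.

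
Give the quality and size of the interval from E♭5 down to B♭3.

perfect 11th

Descending from Eb5 to Bb3 is the same interval as ascending Bb3 to Eb5.
B to E spans four letter names (B-C-D-E), plus an octave — that makes it an eleventh of some quality.
Counting semitones, Bb3→Eb5 is 17, which is the perfect eleventh.
(Equivalently, a compound perfect fourth: a perfect fourth plus an octave.)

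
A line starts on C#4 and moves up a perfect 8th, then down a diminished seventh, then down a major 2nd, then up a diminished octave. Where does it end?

C#5

C#4 up a perfect octave → C#5 (12 semitones).
Down a diminished seventh from C#5: D##4 (9 semitones down).
Down a major second from D##4: C##4 (2 semitones down).
C##4 up a diminished octave → C#5 (11 semitones).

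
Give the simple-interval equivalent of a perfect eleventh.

perfect fourth

Subtracting seven from the interval number removes an octave: 11 − 7 = 4.
Quality carries through unchanged, so the simple form is a perfect fourth.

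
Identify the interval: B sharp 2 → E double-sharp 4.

B to E spans four letter names (B-C-D-E), plus an octave — that makes it an eleventh of some quality.
B#2 to E##4 spans 18 semitones — one semitone wider than the perfect eleventh (17) — giving an augmented eleventh.
(Equivalently, a compound augmented fourth: an augmented fourth plus an octave.)

augmented eleventh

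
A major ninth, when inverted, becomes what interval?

minor seventh

First reduce the compound major ninth to its simple form, a major second.
Interval numbers invert to sum to nine: 2 + 7 = 9, so a second inverts to a seventh.
The quality also flips — major becomes minor — giving a minor seventh.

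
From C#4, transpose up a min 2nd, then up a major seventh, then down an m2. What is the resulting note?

B#4

Up a minor second from C#4: D4 (1 semitone up).
Up a major seventh from D4: C#5 (11 semitones up).
A minor second down from C#5 is B#4.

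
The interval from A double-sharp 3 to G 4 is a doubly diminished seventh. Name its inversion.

doubly augmented second

Interval numbers invert to sum to nine: 7 + 2 = 9, so a seventh inverts to a second.
The quality also flips — doubly diminished becomes doubly augmented — giving a doubly augmented second.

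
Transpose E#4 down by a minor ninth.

Two letters down from E (plus an octave) reaches D.
A minor ninth spans 13 semitones, so from E#4 the target pitch is D##3.

D##3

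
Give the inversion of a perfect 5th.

The rule of nine gives the new number: 9 − 5 = 4, so a fifth becomes a fourth.
Quality inverts too: perfect stays perfect. That makes the inversion a perfect fourth.

perfect fourth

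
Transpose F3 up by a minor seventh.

The seventh takes the letter from F up to E.
A minor seventh spans 10 semitones, so from F3 the target pitch is Eb4.

Eb4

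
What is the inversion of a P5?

Inverted interval numbers add to nine, so a fifth pairs with a fourth (5 + 4 = 9).
Quality inverts too: perfect stays perfect. That makes the inversion a perfect fourth.

perfect 4th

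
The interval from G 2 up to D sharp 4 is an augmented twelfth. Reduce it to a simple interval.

Take out an octave (7 from the number): 12 − 7 = 5.
That makes an augmented twelfth a compound augmented fifth — an octave plus an augmented fifth.

A5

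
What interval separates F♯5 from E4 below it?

major ninth

Descending from F#5 to E4 is the same interval as ascending E4 to F#5.
E to F spans two letter names (E-F), plus an octave — that makes it a ninth of some quality.
E4 to F#5 is 14 semitones, matching the major ninth exactly, so the quality is major.
(Equivalently, a compound major second: a major second plus an octave.)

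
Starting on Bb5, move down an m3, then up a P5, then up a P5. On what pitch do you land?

A6

Down a minor third from Bb5: G5 (3 semitones down).
Up a perfect fifth from G5: D6 (7 semitones up).
Up a perfect fifth from D6: A6 (7 semitones up).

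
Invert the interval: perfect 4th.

Interval numbers invert to sum to nine: 4 + 5 = 9, so a fourth inverts to a fifth.
Quality inverts too: perfect stays perfect. That makes the inversion a perfect fifth.

P5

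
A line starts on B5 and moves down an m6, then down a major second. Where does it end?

C#5

Down a minor sixth from B5: D#5 (8 semitones down).
A major second down from D#5 is C#5.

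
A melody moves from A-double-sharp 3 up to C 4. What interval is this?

A to C spans three letter names (A-B-C) — that makes it a third of some quality.
The major third is 4 semitones; here we have 1, three semitones narrower: doubly diminished.

doubly diminished 3rd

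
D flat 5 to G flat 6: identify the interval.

D to G spans four letter names (D-E-F-G), plus an octave: an eleventh.
The perfect eleventh spans 17 semitones, and Db5 to Gb6 is exactly 17 semitones — so this is a perfect eleventh.
(Equivalently, a compound perfect fourth: a perfect fourth plus an octave.)

perfect eleventh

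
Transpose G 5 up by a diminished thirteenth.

The thirteenth's letter: G up six letter names plus an octave → E.
A diminished thirteenth spans 19 semitones, so from G5 the target pitch is Ebb7.

E-double-flat 7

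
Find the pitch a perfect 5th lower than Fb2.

Bbb1

The fifth takes the letter from F down to B.
A perfect fifth spans 7 semitones, so from Fb2 the target pitch is Bbb1.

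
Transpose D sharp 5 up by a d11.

G 6

The eleventh's letter: D up four letter names plus an octave → G.
A diminished eleventh is 16 semitones; 16 semitones up from D#5 gives G6.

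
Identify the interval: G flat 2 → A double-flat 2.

G to A spans two letter names (G-A) — that makes it a second of some quality.
At 1 semitone, Gb2→Abb2 falls one short of a major second: minor.

minor second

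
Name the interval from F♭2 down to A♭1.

Descending from Fb2 to Ab1 is the same interval as ascending Ab1 to Fb2.
A to F spans six letter names (A-B-C-D-E-F): a sixth.
At 8 semitones, Ab1→Fb2 falls one short of a major sixth: minor.

m6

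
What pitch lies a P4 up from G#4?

Counting four letter names up from G lands on C.
A perfect fourth spans 5 semitones, so from G#4 the target pitch is C#5.

C#5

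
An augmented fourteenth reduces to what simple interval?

Subtracting seven from the interval number removes an octave: 14 − 7 = 7.
That makes an augmented fourteenth a compound augmented seventh — an octave plus an augmented seventh.

augmented seventh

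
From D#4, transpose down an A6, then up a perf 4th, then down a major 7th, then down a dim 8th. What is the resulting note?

C2

D#4 down an augmented sixth → F3 (10 semitones).
F3 up a perfect fourth → Bb3 (5 semitones).
Bb3 down a major seventh → Cb3 (11 semitones).
Cb3 down a diminished octave → C2 (11 semitones).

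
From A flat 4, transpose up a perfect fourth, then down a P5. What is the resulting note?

Up a perfect fourth from Ab4: Db5 (5 semitones up).
A perfect fifth down from Db5 is Gb4.

G flat 4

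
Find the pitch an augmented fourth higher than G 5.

C-sharp 6

The fourth takes the letter from G up to C.
Moving 6 semitones up from G5 (the size of an augmented fourth) reaches C#6.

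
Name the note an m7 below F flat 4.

The seventh takes the letter from F down to G.
A minor seventh is 10 semitones; 10 semitones down from Fb4 gives Gb3.

G flat 3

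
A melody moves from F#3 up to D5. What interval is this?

m13

F to D spans six letter names (F-G-A-B-C-D), plus an octave, so the interval is some kind of thirteenth.
F#3 to D5 is 20 semitones, a half step short of the major thirteenth (21), so this is minor.
(Equivalently, a compound minor sixth: a minor sixth plus an octave.)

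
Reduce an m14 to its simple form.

minor seventh

Subtracting seven from the interval number removes an octave: 14 − 7 = 7.
That makes a minor fourteenth a compound minor seventh — an octave plus a minor seventh.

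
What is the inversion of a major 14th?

First reduce the compound major fourteenth to its simple form, a major seventh.
Inverted interval numbers add to nine, so a seventh pairs with a second (7 + 2 = 9).
The quality also flips — major becomes minor — giving a minor second.

minor second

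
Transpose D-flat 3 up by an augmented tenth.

Three letters up from D (plus an octave) reaches F.
An augmented tenth is 17 semitones; 17 semitones up from Db3 gives F#4.

F-sharp 4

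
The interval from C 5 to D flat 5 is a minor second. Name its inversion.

major seventh

Inverted interval numbers add to nine, so a second pairs with a seventh (2 + 7 = 9).
And minor becomes major under inversion, so we get a major seventh.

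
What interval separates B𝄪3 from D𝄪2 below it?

Descending from B##3 to D##2 is the same interval as ascending D##2 to B##3.
D to B spans six letter names (D-E-F-G-A-B), plus an octave: a thirteenth.
Counting semitones, D##2→B##3 is 21, which is the major thirteenth.
(Equivalently, a compound major sixth: a major sixth plus an octave.)

major thirteenth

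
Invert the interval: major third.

Interval numbers invert to sum to nine: 3 + 6 = 9, so a third inverts to a sixth.
And major becomes minor under inversion, so we get a minor sixth.

minor sixth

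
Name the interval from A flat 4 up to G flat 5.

A to G spans seven letter names (A-B-C-D-E-F-G) — that makes it a seventh of some quality.
A major seventh would be 11 semitones, but Ab4 to Gb5 is 10 — one semitone narrower, making it a minor seventh.

minor seventh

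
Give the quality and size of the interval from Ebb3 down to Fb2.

Descending from Ebb3 to Fb2 is the same interval as ascending Fb2 to Ebb3.
F to E spans seven letter names (F-G-A-B-C-D-E) — that makes it a seventh of some quality.
At 10 semitones, Fb2→Ebb3 falls one short of a major seventh: minor.

minor seventh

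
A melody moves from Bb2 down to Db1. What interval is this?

major 13th

Descending from Bb2 to Db1 is the same interval as ascending Db1 to Bb2.
D to B spans six letter names (D-E-F-G-A-B), plus an octave, so the interval is some kind of thirteenth.
Counting semitones, Db1→Bb2 is 21, which is the major thirteenth.
(Equivalently, a compound major sixth: a major sixth plus an octave.)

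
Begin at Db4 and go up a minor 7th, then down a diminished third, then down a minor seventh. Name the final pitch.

B3

A minor seventh up from Db4 is Cb5.
Down a diminished third from Cb5: A4 (2 semitones down).
A4 down a minor seventh → B3 (10 semitones).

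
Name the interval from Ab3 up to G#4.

augmented 7th

A to G spans seven letter names (A-B-C-D-E-F-G): a seventh.
Ab3 to G#4 spans 12 semitones — one semitone wider than the major seventh (11) — giving an augmented seventh.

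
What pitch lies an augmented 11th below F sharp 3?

C 2

Four letters down from F (plus an octave) reaches C.
An augmented eleventh spans 18 semitones, so from F#3 the target pitch is C2.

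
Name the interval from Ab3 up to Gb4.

A to G spans seven letter names (A-B-C-D-E-F-G): a seventh.
At 10 semitones, Ab3→Gb4 falls one short of a major seventh: minor.

minor 7th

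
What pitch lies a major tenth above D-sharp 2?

F-double-sharp 3

Counting three letter names plus an octave up from D lands on F.
A major tenth is 16 semitones; 16 semitones up from D#2 gives F##3.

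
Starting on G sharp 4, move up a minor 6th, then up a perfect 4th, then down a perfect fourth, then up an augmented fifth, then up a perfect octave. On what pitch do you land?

B sharp 6

G#4 up a minor sixth → E5 (8 semitones).
A perfect fourth up from E5 is A5.
A perfect fourth down from A5 is E5.
An augmented fifth up from E5 is B#5.
Up a perfect octave from B#5: B#6 (12 semitones up).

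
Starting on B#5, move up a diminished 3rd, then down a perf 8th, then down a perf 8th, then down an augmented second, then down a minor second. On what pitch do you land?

B#5 up a diminished third → D6 (2 semitones).
D6 down a perfect octave → D5 (12 semitones).
Down a perfect octave from D5: D4 (12 semitones down).
Down an augmented second from D4: Cb4 (3 semitones down).
Down a minor second from Cb4: Bb3 (1 semitone down).

Bb3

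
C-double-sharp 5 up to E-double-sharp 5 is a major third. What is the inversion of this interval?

Interval numbers invert to sum to nine: 3 + 6 = 9, so a third inverts to a sixth.
Quality inverts too: major becomes minor. That makes the inversion a minor sixth.

minor 6th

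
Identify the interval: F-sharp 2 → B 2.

perfect 4th

F to B spans four letter names (F-G-A-B) — that makes it a fourth of some quality.
F#2 to B2 is 5 semitones, matching the perfect fourth exactly, so the quality is perfect.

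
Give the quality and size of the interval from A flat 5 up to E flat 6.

A to E spans five letter names (A-B-C-D-E) — that makes it a fifth of some quality.
Ab5 to Eb6 is 7 semitones, matching the perfect fifth exactly, so the quality is perfect.

perfect fifth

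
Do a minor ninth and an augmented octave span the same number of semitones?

Yes

A minor ninth spans 13 semitones, and an augmented octave also spans 13 semitones — they're enharmonic.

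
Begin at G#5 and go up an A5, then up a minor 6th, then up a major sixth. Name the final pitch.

An augmented fifth up from G#5 is D##6.
Up a minor sixth from D##6: B#6 (8 semitones up).
B#6 up a major sixth → G##7 (9 semitones).

G##7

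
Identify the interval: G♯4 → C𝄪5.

G to C spans four letter names (G-A-B-C): a fourth.
A perfect fourth would be 5 semitones; G#4 to C##5 is 6, one semitone wider, so the interval is augmented.

augmented fourth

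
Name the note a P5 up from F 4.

Five letter names up from F: C.
A perfect fifth is 7 semitones; 7 semitones up from F4 gives C5.

C 5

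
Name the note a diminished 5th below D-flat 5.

Counting five letter names down from D lands on G.
Moving 6 semitones down from Db5 (the size of a diminished fifth) reaches G4.

G 4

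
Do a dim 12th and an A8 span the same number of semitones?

A diminished twelfth spans 18 semitones; an augmented octave spans 13 semitones. They differ by 5.

No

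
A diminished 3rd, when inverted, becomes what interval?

Interval numbers invert to sum to nine: 3 + 6 = 9, so a third inverts to a sixth.
Quality inverts too: diminished becomes augmented. That makes the inversion an augmented sixth.

augmented sixth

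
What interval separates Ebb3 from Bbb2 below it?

Descending from Ebb3 to Bbb2 is the same interval as ascending Bbb2 to Ebb3.
B to E spans four letter names (B-C-D-E), so the interval is some kind of fourth.
Bbb2 to Ebb3 is 5 semitones, matching the perfect fourth exactly, so the quality is perfect.

perfect fourth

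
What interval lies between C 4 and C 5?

perfect octave

C to C is the same letter name, plus an octave — that makes it an octave of some quality.
The perfect octave spans 12 semitones, and C4 to C5 is exactly 12 semitones — so this is a perfect octave.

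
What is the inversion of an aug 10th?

diminished 6th

First reduce the compound augmented tenth to its simple form, an augmented third.
The rule of nine gives the new number: 9 − 3 = 6, so a third becomes a sixth.
Quality inverts too: augmented becomes diminished. That makes the inversion a diminished sixth.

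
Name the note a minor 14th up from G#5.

F#7

Counting seven letter names plus an octave up from G lands on F.
A minor fourteenth is 22 semitones; 22 semitones up from G#5 gives F#7.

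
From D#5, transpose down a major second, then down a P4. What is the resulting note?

G#4

A major second down from D#5 is C#5.
C#5 down a perfect fourth → G#4 (5 semitones).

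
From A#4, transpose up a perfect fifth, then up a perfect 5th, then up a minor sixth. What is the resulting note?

G#6

Up a perfect fifth from A#4: E#5 (7 semitones up).
A perfect fifth up from E#5 is B#5.
B#5 up a minor sixth → G#6 (8 semitones).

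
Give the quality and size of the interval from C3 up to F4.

C to F spans four letter names (C-D-E-F), plus an octave, so the interval is some kind of eleventh.
C3 to F4 is 17 semitones, matching the perfect eleventh exactly, so the quality is perfect.
(Equivalently, a compound perfect fourth: a perfect fourth plus an octave.)

perfect eleventh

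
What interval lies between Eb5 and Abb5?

diminished fourth

E to A spans four letter names (E-F-G-A), so the interval is some kind of fourth.
The perfect fourth is 5 semitones; here we have 4, one semitone narrower: diminished.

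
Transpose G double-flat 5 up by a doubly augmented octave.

G 6

An octave keeps the letter name G, an octave up from G.
A doubly augmented octave spans 14 semitones, so from Gbb5 the target pitch is G6.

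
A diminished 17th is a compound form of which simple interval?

d3

Subtracting seven from the interval number removes an octave: 17 − 14 = 3.
Quality carries through unchanged, so the simple form is a diminished third.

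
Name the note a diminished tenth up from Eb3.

Gbb4

Counting three letter names plus an octave up from E lands on G.
A diminished tenth spans 14 semitones, so from Eb3 the target pitch is Gbb4.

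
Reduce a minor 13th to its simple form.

Take out an octave (7 from the number): 13 − 7 = 6.
Quality carries through unchanged, so the simple form is a minor sixth.

minor sixth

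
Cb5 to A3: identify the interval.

d10

Descending from Cb5 to A3 is the same interval as ascending A3 to Cb5.
A to C spans three letter names (A-B-C), plus an octave — that makes it a tenth of some quality.
The major tenth is 16 semitones; here we have 14, two semitones narrower: diminished.
(Equivalently, a compound diminished third: a diminished third plus an octave.)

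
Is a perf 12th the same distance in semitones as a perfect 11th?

No

19 semitones (perfect twelfth) vs 17 semitones (perfect eleventh): not equal.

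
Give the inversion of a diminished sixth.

augmented third

Inverted interval numbers add to nine, so a sixth pairs with a third (6 + 3 = 9).
Quality inverts too: diminished becomes augmented. That makes the inversion an augmented third.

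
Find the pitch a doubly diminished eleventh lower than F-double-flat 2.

Four letters down from F (plus an octave) reaches C.
A doubly diminished eleventh is 15 semitones; 15 semitones down from Fbb2 gives C1.

C 1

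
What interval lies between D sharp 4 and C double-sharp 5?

major seventh

D to C spans seven letter names (D-E-F-G-A-B-C) — that makes it a seventh of some quality.
The major seventh spans 11 semitones, and D#4 to C##5 is exactly 11 semitones — so this is a major seventh.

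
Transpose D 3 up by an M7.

C sharp 4

Seven letter names up from D: C.
A major seventh spans 11 semitones, so from D3 the target pitch is C#4.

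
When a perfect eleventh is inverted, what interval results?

perfect 5th

First reduce the compound perfect eleventh to its simple form, a perfect fourth.
The rule of nine gives the new number: 9 − 4 = 5, so a fourth becomes a fifth.
The quality also flips — perfect stays perfect — giving a perfect fifth.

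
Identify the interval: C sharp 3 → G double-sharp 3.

C to G spans five letter names (C-D-E-F-G): a fifth.
The perfect fifth is 7 semitones; here we have 8, one semitone wider: augmented.

A5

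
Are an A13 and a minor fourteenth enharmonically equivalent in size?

An augmented thirteenth spans 22 semitones, and a minor fourteenth also spans 22 semitones — they're enharmonic.

Yes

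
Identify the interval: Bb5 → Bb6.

B to B is the same letter name, plus an octave — that makes it an octave of some quality.
The perfect octave spans 12 semitones, and Bb5 to Bb6 is exactly 12 semitones — so this is a perfect octave.

perfect octave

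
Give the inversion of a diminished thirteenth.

First reduce the compound diminished thirteenth to its simple form, a diminished sixth.
Inverted interval numbers add to nine, so a sixth pairs with a third (6 + 3 = 9).
And diminished becomes augmented under inversion, so we get an augmented third.

augmented third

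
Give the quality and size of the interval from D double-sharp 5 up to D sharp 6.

diminished octave

D to D is the same letter name, plus an octave — that makes it an octave of some quality.
The perfect octave is 12 semitones; here we have 11, one semitone narrower: diminished.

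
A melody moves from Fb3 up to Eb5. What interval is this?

F to E spans seven letter names (F-G-A-B-C-D-E), plus an octave, so the interval is some kind of fourteenth.
Fb3 to Eb5 is 23 semitones, matching the major fourteenth exactly, so the quality is major.
(Equivalently, a compound major seventh: a major seventh plus an octave.)

major 14th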